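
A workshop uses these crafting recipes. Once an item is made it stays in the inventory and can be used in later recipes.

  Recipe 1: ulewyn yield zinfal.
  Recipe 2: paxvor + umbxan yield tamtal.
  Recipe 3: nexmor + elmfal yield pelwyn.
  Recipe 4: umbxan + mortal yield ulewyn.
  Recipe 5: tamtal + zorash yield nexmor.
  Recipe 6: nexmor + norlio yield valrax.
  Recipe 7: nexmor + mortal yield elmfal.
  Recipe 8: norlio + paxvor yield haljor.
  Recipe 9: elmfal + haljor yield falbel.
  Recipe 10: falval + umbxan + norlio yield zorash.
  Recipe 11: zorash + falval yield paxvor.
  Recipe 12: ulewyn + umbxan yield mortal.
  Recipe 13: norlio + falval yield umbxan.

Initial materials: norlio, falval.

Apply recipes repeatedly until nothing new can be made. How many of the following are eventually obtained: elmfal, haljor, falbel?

norlio + falval → umbxan (Recipe 13).
Using Recipe 10, falval, umbxan, and norlio make zorash.
Using Recipe 11, zorash and falval make paxvor.
norlio + paxvor → haljor (Recipe 8).
elmfal would need nexmor and mortal (Recipe 7), but mortal is never obtained.
haljor: reached.
falbel would need elmfal and haljor (Recipe 9), but elmfal is never obtained.
Reached: haljor — 1 of the 3.

1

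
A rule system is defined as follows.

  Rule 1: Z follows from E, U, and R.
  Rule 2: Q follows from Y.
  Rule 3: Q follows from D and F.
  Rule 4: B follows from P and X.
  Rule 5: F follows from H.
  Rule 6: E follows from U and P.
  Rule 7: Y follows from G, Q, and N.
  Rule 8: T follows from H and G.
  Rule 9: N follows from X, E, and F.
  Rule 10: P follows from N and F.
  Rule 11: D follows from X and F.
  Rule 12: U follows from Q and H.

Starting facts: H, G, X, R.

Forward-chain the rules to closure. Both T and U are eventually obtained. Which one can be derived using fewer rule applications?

T: H and G hold, so T follows (Rule 8). [1 rule application]
U: H holds, so F follows (Rule 5). X and F hold, so D follows (Rule 11). D and F hold, so Q follows (Rule 3). From Q and H, Rule 12 gives U. [4 rule applications]
T needs fewer.

T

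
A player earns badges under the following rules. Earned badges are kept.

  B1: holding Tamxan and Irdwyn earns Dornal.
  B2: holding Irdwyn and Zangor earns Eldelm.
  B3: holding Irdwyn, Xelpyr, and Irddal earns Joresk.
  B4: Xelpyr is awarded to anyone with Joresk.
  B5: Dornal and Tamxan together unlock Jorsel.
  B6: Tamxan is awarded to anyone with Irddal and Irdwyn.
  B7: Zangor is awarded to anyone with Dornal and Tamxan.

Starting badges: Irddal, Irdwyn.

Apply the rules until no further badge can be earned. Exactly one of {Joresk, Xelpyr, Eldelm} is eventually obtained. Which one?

Eldelm

With Irddal and Irdwyn, Tamxan is earned (B6).
With Tamxan and Irdwyn, Dornal is earned (B1).
With Dornal and Tamxan, Zangor is earned (B7).
With Irdwyn and Zangor, Eldelm is earned (B2).
Xelpyr would need Joresk (B4), but Joresk is never earned. Joresk would need Irdwyn, Xelpyr, and Irddal (B3), but Xelpyr is never earned.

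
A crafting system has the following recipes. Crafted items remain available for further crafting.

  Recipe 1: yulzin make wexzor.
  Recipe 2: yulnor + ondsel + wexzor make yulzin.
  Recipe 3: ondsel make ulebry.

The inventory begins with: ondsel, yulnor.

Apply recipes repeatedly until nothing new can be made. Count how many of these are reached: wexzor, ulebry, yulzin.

1

ondsel → ulebry (Recipe 3).
wexzor would need yulzin (Recipe 1), but yulzin is never obtained.
ulebry: reached.
yulzin would need yulnor, ondsel, and wexzor (Recipe 2), but wexzor is never obtained.
Reached: ulebry — 1 of the 3.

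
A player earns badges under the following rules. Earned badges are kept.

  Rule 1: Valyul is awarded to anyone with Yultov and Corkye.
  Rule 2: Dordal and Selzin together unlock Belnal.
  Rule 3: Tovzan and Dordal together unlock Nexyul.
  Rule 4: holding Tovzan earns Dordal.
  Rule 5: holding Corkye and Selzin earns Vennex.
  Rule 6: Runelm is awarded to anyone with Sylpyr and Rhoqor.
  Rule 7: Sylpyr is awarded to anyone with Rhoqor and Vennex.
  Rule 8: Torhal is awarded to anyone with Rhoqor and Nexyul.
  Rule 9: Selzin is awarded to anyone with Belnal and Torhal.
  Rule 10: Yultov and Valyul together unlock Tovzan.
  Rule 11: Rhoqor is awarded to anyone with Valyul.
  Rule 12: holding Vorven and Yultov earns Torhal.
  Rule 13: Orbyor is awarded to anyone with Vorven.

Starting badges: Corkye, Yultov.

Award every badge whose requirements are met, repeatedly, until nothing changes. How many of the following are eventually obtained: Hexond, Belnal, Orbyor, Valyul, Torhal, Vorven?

With Yultov and Corkye, Valyul is earned (Rule 1).
With Yultov and Valyul, Tovzan is earned (Rule 10).
With Valyul, Rhoqor is earned (Rule 11).
With Tovzan, Dordal is earned (Rule 4).
With Tovzan and Dordal, Nexyul is earned (Rule 3).
With Rhoqor and Nexyul, Torhal is earned (Rule 8).
No rule produces Hexond, and it is not given.
Belnal would need Dordal and Selzin (Rule 2), but Selzin is never earned.
Orbyor would need Vorven (Rule 13), but Vorven is never earned.
Valyul: reached.
Torhal: reached.
No rule produces Vorven, and it is not given.
Reached: Valyul and Torhal — 2 of the 6.

2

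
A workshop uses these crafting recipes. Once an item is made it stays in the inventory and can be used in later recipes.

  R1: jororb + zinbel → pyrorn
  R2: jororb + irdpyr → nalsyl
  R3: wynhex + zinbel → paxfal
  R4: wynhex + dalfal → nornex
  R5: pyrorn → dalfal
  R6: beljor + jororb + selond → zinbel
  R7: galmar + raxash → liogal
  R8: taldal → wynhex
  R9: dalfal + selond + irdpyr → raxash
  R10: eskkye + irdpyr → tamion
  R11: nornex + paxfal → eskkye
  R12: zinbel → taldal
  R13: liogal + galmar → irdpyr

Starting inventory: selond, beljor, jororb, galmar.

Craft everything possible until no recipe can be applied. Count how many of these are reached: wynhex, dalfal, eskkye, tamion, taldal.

beljor + jororb + selond → zinbel (R6).
Using R1, jororb and zinbel make pyrorn.
Using R12, zinbel makes taldal.
Using R8, taldal makes wynhex.
pyrorn → dalfal (R5).
Using R3, wynhex and zinbel make paxfal.
wynhex + dalfal → nornex (R4).
nornex + paxfal → eskkye (R11).
wynhex: reached.
dalfal: reached.
eskkye: reached.
tamion would need eskkye and irdpyr (R10), but irdpyr is never obtained.
taldal: reached.
Reached: wynhex, dalfal, eskkye, and taldal — 4 of the 5.

4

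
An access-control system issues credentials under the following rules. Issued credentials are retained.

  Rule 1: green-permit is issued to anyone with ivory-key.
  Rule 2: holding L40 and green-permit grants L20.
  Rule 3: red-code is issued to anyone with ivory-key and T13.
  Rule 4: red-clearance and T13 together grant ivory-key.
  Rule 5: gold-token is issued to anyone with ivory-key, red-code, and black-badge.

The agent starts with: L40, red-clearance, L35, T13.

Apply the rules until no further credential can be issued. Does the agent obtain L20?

Holding red-clearance and T13 grants ivory-key (Rule 4).
Holding ivory-key grants green-permit (Rule 1).
Holding L40 and green-permit grants L20 (Rule 2).

Yes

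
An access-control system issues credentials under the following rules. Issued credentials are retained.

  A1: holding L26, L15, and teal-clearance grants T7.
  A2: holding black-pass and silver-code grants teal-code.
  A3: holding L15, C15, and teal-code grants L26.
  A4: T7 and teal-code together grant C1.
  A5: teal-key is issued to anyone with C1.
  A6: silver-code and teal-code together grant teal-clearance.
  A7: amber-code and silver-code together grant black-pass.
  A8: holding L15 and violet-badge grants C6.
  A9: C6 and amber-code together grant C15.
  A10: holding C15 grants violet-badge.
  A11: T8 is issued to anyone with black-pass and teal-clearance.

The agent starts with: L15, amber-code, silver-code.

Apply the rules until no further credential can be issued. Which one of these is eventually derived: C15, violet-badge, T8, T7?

Holding amber-code and silver-code grants black-pass (A7).
Holding black-pass and silver-code grants teal-code (A2).
Holding silver-code and teal-code grants teal-clearance (A6).
Holding black-pass and teal-clearance grants T8 (A11).
C15 would need C6 and amber-code (A9), but C6 is never granted. T7 would need L26, L15, and teal-clearance (A1), but L26 is never granted. violet-badge would need C15 (A10), but C15 is never granted.

T8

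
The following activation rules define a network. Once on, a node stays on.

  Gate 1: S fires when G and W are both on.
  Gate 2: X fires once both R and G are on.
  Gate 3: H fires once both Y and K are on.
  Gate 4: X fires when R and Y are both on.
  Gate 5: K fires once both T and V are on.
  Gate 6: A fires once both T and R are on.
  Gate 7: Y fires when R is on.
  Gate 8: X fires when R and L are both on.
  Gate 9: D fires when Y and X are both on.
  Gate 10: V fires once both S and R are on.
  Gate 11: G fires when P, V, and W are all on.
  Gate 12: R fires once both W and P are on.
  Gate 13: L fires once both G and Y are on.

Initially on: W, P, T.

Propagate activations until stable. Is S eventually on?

No

S would need G and W (Gate 1), but G never turns on.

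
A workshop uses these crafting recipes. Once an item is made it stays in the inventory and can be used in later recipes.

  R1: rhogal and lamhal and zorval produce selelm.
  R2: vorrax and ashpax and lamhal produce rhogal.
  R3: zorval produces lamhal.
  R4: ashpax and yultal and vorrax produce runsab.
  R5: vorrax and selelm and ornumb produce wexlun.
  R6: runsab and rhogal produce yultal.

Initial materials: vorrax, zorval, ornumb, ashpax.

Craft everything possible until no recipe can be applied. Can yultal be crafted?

No

yultal would need runsab and rhogal (R6), but runsab is never obtained.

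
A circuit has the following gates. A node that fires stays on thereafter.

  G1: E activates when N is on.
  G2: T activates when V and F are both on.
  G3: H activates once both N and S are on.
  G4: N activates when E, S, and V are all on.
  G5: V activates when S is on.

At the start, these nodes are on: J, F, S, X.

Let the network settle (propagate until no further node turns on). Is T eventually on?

S is on, so V activates (G5).
V and F are on, so T activates (G2).

Yes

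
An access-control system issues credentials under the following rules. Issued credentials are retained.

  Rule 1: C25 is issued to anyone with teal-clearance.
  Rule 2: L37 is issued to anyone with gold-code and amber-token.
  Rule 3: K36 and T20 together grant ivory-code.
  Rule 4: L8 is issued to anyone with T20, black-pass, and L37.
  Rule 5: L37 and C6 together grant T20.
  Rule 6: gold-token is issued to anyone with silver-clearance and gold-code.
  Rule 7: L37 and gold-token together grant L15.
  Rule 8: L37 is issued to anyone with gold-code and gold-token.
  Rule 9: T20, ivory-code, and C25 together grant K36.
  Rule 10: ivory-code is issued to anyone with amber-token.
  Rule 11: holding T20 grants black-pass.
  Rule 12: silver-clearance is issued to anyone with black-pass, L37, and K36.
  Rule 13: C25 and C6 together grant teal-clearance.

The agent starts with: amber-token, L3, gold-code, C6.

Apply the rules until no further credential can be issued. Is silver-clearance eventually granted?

silver-clearance would need black-pass, L37, and K36 (Rule 12), but K36 is never granted.

No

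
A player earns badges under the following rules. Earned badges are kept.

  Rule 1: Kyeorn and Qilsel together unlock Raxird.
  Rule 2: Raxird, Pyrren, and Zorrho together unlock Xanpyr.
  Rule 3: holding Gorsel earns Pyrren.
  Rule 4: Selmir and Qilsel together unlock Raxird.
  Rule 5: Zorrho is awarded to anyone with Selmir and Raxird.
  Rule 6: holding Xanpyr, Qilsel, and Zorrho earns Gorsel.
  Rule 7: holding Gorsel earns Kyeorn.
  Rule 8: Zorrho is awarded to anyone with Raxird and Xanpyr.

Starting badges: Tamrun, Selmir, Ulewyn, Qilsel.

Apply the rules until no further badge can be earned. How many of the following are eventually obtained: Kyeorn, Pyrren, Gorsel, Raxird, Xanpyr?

1

With Selmir and Qilsel, Raxird is earned (Rule 4).
Kyeorn would need Gorsel (Rule 7), but Gorsel is never earned.
Pyrren would need Gorsel (Rule 3), but Gorsel is never earned.
Gorsel would need Xanpyr, Qilsel, and Zorrho (Rule 6), but Xanpyr is never earned.
Raxird: reached.
Xanpyr would need Raxird, Pyrren, and Zorrho (Rule 2), but Pyrren is never earned.
Reached: Raxird — 1 of the 5.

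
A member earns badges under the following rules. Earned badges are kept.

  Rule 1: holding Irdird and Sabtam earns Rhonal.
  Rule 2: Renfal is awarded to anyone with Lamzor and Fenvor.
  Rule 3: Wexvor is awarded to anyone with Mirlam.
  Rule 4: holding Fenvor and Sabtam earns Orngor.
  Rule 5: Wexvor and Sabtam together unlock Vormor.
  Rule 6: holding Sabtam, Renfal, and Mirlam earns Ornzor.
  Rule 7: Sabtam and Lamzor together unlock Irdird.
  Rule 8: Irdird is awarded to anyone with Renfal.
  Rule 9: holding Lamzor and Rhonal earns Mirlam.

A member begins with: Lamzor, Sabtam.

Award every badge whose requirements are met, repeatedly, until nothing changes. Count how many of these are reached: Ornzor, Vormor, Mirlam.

With Sabtam and Lamzor, Irdird is earned (Rule 7).
With Irdird and Sabtam, Rhonal is earned (Rule 1).
With Lamzor and Rhonal, Mirlam is earned (Rule 9).
With Mirlam, Wexvor is earned (Rule 3).
With Wexvor and Sabtam, Vormor is earned (Rule 5).
Ornzor would need Sabtam, Renfal, and Mirlam (Rule 6), but Renfal is never earned.
Vormor: reached.
Mirlam: reached.
Reached: Vormor and Mirlam — 2 of the 3.

2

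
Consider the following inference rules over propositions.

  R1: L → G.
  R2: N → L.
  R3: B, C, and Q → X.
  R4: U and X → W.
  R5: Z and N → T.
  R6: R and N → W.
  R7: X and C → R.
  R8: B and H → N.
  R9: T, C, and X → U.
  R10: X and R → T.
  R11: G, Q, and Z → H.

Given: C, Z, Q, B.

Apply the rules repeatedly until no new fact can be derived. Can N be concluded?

N would need B and H (R8), but H is never established.

No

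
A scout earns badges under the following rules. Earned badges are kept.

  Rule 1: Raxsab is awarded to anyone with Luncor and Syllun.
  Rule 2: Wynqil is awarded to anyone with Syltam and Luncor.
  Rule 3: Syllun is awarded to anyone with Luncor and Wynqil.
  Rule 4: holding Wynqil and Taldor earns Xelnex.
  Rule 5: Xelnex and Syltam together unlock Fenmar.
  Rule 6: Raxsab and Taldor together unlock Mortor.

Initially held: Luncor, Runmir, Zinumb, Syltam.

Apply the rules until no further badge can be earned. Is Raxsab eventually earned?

With Syltam and Luncor, Wynqil is earned (Rule 2).
With Luncor and Wynqil, Syllun is earned (Rule 3).
With Luncor and Syllun, Raxsab is earned (Rule 1).

Yes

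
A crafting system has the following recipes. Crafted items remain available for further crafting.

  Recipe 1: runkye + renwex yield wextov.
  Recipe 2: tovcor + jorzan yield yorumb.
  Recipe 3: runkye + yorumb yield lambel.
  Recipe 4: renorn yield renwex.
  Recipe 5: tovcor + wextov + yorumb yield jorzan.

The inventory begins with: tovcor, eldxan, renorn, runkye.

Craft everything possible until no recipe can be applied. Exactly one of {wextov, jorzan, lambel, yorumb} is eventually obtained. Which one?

Using Recipe 4, renorn makes renwex.
runkye + renwex → wextov (Recipe 1).
yorumb would need tovcor and jorzan (Recipe 2), but jorzan is never obtained. lambel would need runkye and yorumb (Recipe 3), but yorumb is never obtained. jorzan would need tovcor, wextov, and yorumb (Recipe 5), but yorumb is never obtained.

wextov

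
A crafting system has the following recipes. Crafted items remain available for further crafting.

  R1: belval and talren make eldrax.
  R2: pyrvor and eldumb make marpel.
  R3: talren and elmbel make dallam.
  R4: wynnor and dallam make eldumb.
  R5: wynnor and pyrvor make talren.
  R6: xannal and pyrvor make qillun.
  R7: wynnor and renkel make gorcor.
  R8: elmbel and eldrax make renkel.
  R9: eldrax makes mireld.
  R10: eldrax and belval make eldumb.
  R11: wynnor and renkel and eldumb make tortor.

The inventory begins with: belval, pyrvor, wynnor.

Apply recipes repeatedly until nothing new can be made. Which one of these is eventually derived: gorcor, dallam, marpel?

marpel

wynnor and pyrvor → talren (R5).
belval and talren → eldrax (R1).
Using R10, eldrax and belval make eldumb.
pyrvor and eldumb → marpel (R2).
dallam would need talren and elmbel (R3), but elmbel is never obtained. gorcor would need wynnor and renkel (R7), but renkel is never obtained.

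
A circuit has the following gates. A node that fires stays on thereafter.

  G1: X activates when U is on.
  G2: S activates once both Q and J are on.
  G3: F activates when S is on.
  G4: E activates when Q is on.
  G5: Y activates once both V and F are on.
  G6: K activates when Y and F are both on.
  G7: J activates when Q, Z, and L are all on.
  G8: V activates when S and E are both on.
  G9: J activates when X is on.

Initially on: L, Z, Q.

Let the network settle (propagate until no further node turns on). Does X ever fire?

No

X would need U (G1), but U never turns on.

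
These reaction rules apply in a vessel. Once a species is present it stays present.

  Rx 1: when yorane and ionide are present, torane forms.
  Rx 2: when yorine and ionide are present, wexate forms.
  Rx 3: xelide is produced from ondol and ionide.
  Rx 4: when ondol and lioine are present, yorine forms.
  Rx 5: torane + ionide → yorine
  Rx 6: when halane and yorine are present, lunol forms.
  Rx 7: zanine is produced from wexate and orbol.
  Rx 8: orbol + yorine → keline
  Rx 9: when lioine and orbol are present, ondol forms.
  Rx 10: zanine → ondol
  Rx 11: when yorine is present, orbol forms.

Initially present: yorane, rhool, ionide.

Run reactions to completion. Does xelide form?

Yes

yorane and ionide present → torane forms (Rx 1).
torane and ionide present → yorine forms (Rx 5).
yorine and ionide present → wexate forms (Rx 2).
yorine present → orbol forms (Rx 11).
wexate and orbol present → zanine forms (Rx 7).
zanine present → ondol forms (Rx 10).
ondol and ionide present → xelide forms (Rx 3).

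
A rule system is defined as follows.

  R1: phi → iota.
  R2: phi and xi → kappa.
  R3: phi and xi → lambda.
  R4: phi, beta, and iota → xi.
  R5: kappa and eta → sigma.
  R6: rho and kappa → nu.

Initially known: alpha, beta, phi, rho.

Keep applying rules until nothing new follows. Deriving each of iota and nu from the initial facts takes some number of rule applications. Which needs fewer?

iota

iota: phi holds, so iota follows (R1). [1 rule application]
nu: phi holds, so iota follows (R1). phi, beta, and iota hold, so xi follows (R4). From phi and xi, R2 gives kappa. From rho and kappa, R6 gives nu. [4 rule applications]
iota needs fewer.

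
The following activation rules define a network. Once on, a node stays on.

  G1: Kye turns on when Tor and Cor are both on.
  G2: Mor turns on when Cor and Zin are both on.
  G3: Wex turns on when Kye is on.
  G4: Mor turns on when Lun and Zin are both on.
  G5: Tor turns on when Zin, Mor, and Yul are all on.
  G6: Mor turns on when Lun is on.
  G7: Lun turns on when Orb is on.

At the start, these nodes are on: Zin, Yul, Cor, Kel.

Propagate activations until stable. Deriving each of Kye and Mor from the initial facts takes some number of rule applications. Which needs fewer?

Mor: G2: Cor and Zin on → Mor on. [1 rule application]
Kye: G2: Cor and Zin on → Mor on. G5: Zin, Mor, and Yul on → Tor on. G1: Tor and Cor on → Kye on. [3 rule applications]
Mor needs fewer.

Mor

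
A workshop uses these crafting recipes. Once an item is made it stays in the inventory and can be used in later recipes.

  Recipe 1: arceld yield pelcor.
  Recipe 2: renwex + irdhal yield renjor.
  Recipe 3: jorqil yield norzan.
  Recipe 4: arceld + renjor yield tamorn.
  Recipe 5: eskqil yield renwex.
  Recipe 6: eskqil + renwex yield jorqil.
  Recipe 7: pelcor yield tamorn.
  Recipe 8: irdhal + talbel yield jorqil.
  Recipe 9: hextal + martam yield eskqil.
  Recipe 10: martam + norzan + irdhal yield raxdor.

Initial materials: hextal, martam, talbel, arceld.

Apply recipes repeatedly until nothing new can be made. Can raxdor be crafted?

raxdor would need martam, norzan, and irdhal (Recipe 10), but irdhal is never obtained.

No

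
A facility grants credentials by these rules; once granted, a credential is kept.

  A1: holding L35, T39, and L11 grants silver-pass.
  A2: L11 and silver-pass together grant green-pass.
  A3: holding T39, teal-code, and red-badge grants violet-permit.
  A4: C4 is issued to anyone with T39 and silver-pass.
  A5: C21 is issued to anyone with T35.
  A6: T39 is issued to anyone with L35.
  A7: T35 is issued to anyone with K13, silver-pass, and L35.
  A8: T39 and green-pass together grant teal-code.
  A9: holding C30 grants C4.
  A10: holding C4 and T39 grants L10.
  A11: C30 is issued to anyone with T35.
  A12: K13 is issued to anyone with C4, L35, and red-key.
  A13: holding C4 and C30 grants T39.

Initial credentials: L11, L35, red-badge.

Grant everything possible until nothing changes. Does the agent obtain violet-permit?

Yes

Holding L35 grants T39 (A6).
Holding L35, T39, and L11 grants silver-pass (A1).
Holding L11 and silver-pass grants green-pass (A2).
Holding T39 and green-pass grants teal-code (A8).
Holding T39, teal-code, and red-badge grants violet-permit (A3).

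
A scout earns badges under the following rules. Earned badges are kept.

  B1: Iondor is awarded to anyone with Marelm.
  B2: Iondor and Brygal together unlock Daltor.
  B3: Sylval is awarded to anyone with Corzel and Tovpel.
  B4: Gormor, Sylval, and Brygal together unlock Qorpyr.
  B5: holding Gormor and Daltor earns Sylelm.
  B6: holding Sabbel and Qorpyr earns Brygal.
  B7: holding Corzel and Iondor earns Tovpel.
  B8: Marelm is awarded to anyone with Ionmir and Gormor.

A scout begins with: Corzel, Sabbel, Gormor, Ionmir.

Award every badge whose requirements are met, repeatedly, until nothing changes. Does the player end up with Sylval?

With Ionmir and Gormor, Marelm is earned (B8).
With Marelm, Iondor is earned (B1).
With Corzel and Iondor, Tovpel is earned (B7).
With Corzel and Tovpel, Sylval is earned (B3).

Yes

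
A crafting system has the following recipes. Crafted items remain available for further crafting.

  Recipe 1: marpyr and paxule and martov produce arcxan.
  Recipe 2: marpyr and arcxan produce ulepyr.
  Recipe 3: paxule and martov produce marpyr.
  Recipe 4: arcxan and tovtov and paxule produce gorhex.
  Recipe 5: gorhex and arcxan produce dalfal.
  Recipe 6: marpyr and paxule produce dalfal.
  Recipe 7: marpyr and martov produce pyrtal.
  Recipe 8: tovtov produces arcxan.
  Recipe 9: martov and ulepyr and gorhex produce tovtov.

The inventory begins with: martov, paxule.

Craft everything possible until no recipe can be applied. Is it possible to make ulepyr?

paxule and martov → marpyr (Recipe 3).
Using Recipe 1, marpyr, paxule, and martov make arcxan.
marpyr and arcxan → ulepyr (Recipe 2).

Yes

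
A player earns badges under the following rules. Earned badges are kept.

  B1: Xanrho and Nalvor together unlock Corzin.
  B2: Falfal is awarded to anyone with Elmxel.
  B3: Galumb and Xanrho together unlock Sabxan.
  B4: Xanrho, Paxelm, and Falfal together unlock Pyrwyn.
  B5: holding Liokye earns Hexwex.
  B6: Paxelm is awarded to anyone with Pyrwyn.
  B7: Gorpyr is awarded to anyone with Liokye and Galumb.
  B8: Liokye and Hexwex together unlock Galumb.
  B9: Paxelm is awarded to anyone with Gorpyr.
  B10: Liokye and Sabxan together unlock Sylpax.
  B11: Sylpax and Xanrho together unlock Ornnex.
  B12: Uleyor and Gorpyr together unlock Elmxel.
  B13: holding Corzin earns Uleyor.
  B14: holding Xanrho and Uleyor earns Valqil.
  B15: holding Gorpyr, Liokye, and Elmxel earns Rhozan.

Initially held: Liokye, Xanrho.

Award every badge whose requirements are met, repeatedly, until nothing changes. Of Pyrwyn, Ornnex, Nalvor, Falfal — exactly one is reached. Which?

With Liokye, Hexwex is earned (B5).
With Liokye and Hexwex, Galumb is earned (B8).
With Galumb and Xanrho, Sabxan is earned (B3).
With Liokye and Sabxan, Sylpax is earned (B10).
With Sylpax and Xanrho, Ornnex is earned (B11).
Falfal would need Elmxel (B2), but Elmxel is never earned. Pyrwyn would need Xanrho, Paxelm, and Falfal (B4), but Falfal is never earned. No rule produces Nalvor, and it is not given.

Ornnex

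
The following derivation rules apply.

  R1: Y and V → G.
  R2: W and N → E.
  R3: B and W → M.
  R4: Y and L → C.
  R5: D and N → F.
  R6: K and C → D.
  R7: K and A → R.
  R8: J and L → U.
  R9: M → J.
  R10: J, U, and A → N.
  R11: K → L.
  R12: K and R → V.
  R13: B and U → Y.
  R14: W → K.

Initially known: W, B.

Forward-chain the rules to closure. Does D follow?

Yes

B and W hold, so M follows (R3).
W holds, so K follows (R14).
M holds, so J follows (R9).
From K, R11 gives L.
From J and L, R8 gives U.
B and U hold, so Y follows (R13).
From Y and L, R4 gives C.
From K and C, R6 gives D.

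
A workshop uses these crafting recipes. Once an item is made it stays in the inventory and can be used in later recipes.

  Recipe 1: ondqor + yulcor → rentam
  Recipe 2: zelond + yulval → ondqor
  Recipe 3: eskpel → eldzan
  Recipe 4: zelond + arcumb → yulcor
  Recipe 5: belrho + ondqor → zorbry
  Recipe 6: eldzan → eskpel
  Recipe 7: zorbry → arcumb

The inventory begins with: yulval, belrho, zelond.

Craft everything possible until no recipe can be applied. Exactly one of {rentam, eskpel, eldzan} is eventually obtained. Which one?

zelond + yulval → ondqor (Recipe 2).
belrho + ondqor → zorbry (Recipe 5).
zorbry → arcumb (Recipe 7).
zelond + arcumb → yulcor (Recipe 4).
ondqor + yulcor → rentam (Recipe 1).
eskpel would need eldzan (Recipe 6), but eldzan is never obtained. eldzan would need eskpel (Recipe 3), but eskpel is never obtained.

rentam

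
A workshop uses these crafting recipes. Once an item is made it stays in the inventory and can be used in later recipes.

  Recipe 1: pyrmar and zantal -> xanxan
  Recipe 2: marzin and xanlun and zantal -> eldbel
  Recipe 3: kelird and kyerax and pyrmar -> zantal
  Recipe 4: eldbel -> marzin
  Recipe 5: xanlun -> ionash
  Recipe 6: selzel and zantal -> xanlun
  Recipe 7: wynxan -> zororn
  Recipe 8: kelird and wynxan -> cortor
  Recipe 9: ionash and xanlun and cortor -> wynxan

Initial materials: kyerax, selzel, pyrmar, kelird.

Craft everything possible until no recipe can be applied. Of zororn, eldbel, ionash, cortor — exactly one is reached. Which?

kelird and kyerax and pyrmar -> zantal (Recipe 3).
Using Recipe 6, selzel and zantal make xanlun.
Using Recipe 5, xanlun makes ionash.
zororn would need wynxan (Recipe 7), but wynxan is never obtained. cortor would need kelird and wynxan (Recipe 8), but wynxan is never obtained. eldbel would need marzin, xanlun, and zantal (Recipe 2), but marzin is never obtained.

ionash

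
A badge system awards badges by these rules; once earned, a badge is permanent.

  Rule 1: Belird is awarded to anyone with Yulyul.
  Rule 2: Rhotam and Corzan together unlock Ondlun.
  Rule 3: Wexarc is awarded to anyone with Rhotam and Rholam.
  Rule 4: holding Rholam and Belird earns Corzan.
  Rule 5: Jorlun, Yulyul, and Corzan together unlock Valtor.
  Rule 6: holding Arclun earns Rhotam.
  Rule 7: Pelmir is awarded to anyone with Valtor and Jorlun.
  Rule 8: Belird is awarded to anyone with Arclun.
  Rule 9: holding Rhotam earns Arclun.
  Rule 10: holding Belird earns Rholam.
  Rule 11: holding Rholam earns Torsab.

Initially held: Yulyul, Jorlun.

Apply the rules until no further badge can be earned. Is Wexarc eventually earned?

Wexarc would need Rhotam and Rholam (Rule 3), but Rhotam is never earned.

No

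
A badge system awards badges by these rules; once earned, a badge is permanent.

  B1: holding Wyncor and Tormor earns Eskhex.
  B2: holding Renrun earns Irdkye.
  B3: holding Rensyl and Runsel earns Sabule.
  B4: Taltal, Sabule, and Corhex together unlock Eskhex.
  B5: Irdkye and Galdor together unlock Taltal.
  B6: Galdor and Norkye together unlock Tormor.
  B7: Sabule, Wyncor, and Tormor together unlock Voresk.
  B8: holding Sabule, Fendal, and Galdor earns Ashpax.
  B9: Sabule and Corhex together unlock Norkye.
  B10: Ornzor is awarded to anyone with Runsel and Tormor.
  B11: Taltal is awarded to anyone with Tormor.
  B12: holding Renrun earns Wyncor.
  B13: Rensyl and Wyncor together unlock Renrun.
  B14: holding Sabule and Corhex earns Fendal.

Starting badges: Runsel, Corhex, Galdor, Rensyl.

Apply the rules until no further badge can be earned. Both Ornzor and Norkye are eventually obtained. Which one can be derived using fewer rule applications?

Norkye

Norkye: With Rensyl and Runsel, Sabule is earned (B3). With Sabule and Corhex, Norkye is earned (B9). [2 rule applications]
Ornzor: With Rensyl and Runsel, Sabule is earned (B3). With Sabule and Corhex, Norkye is earned (B9). With Galdor and Norkye, Tormor is earned (B6). With Runsel and Tormor, Ornzor is earned (B10). [4 rule applications]
Norkye needs fewer.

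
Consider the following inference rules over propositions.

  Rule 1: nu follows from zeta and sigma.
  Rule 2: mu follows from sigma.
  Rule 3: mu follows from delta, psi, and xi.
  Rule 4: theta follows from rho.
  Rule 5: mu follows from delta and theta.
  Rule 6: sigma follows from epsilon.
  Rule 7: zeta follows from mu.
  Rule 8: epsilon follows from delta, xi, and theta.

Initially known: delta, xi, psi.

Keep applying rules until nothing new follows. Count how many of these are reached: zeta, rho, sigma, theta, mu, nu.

2

delta, psi, and xi hold, so mu follows (Rule 3).
mu holds, so zeta follows (Rule 7).
zeta: reached.
No rule produces rho, and it is not given.
sigma would need epsilon (Rule 6), but epsilon is never established.
theta would need rho (Rule 4), but rho is never established.
mu: reached.
nu would need zeta and sigma (Rule 1), but sigma is never established.
Reached: zeta and mu — 2 of the 6.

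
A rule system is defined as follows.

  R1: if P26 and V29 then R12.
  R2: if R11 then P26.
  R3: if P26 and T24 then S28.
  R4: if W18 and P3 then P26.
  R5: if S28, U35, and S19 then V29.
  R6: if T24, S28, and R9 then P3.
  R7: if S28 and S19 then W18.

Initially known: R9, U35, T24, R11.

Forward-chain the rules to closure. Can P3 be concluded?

Yes

From R11, R2 gives P26.
From P26 and T24, R3 gives S28.
T24, S28, and R9 hold, so P3 follows (R6).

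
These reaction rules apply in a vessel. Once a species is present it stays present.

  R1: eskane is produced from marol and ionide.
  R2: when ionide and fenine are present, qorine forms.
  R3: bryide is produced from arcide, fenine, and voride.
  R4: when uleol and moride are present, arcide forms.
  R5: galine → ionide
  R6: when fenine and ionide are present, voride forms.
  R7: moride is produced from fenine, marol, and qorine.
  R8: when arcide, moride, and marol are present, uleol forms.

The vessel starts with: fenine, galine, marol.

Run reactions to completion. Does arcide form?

arcide would need uleol and moride (R4), but uleol never forms.

No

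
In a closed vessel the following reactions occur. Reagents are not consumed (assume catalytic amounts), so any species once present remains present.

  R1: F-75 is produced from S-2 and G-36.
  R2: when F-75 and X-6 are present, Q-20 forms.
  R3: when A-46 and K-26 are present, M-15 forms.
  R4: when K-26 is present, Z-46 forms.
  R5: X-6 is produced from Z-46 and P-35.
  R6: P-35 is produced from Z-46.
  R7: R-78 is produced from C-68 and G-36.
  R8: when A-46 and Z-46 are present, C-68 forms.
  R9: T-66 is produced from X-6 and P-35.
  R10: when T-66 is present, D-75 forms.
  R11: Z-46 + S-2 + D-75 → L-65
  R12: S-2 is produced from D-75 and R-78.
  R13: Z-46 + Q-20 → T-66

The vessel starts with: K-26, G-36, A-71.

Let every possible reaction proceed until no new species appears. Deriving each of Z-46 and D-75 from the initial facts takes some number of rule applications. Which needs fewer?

Z-46

Z-46: K-26 present → Z-46 forms (R4). [1 rule application]
D-75: K-26 present → Z-46 forms (R4). Z-46 present → P-35 forms (R6). Z-46 and P-35 present → X-6 forms (R5). X-6 and P-35 present → T-66 forms (R9). T-66 present → D-75 forms (R10). [5 rule applications]
Z-46 needs fewer.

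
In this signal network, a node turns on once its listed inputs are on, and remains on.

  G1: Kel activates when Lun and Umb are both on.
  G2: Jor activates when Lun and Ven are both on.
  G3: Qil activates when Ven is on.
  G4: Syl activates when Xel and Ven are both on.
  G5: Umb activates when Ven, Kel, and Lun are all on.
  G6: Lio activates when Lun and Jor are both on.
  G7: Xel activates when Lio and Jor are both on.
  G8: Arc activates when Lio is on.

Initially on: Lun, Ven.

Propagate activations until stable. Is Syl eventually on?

Yes

G2: Lun and Ven on → Jor on.
Lun and Jor are on, so Lio activates (G6).
G7: Lio and Jor on → Xel on.
Xel and Ven are on, so Syl activates (G4).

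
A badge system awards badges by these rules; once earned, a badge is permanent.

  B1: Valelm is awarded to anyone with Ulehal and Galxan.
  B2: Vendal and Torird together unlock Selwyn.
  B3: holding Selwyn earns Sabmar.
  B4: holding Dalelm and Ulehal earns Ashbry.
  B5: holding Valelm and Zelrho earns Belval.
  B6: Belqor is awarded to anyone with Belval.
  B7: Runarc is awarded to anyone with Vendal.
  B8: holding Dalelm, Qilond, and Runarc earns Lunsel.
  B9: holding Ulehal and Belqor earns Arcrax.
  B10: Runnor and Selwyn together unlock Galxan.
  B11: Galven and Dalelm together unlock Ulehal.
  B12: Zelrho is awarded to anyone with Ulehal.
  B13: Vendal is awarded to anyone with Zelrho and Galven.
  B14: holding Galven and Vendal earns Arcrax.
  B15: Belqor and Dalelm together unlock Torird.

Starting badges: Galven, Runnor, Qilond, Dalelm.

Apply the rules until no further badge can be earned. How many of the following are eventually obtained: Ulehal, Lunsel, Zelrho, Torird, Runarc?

With Galven and Dalelm, Ulehal is earned (B11).
With Ulehal, Zelrho is earned (B12).
With Zelrho and Galven, Vendal is earned (B13).
With Vendal, Runarc is earned (B7).
With Dalelm, Qilond, and Runarc, Lunsel is earned (B8).
Ulehal: reached.
Lunsel: reached.
Zelrho: reached.
Torird would need Belqor and Dalelm (B15), but Belqor is never earned.
Runarc: reached.
Reached: Ulehal, Lunsel, Zelrho, and Runarc — 4 of the 5.

4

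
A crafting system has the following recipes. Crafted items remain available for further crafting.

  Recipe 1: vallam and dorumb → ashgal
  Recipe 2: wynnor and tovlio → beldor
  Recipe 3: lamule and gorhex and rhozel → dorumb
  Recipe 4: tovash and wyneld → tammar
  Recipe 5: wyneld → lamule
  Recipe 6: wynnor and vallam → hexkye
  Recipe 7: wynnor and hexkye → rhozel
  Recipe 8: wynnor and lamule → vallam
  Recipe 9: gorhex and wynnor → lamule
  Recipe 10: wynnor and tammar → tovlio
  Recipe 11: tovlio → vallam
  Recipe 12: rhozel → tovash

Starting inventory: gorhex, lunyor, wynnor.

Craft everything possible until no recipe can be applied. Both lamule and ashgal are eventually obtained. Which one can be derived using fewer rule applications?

lamule: gorhex and wynnor → lamule (Recipe 9). [1 rule application]
ashgal: Using Recipe 9, gorhex and wynnor make lamule. wynnor and lamule → vallam (Recipe 8). wynnor and vallam → hexkye (Recipe 6). Using Recipe 7, wynnor and hexkye make rhozel. Using Recipe 3, lamule, gorhex, and rhozel make dorumb. Using Recipe 1, vallam and dorumb make ashgal. [6 rule applications]
lamule needs fewer.

lamule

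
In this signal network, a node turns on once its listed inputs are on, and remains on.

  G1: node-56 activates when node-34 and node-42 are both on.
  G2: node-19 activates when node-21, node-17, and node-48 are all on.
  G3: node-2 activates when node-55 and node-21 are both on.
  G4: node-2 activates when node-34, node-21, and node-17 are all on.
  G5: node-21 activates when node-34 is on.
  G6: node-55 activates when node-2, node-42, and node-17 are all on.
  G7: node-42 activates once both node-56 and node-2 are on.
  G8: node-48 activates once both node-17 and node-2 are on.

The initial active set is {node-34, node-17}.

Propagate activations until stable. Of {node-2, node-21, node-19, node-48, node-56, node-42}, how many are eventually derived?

4

G5: node-34 on → node-21 on.
node-34, node-21, and node-17 are on, so node-2 activates (G4).
G8: node-17 and node-2 on → node-48 on.
node-21, node-17, and node-48 are on, so node-19 activates (G2).
node-2: reached.
node-21: reached.
node-19: reached.
node-48: reached.
node-56 would need node-34 and node-42 (G1), but node-42 never turns on.
node-42 would need node-56 and node-2 (G7), but node-56 never turns on.
Reached: node-2, node-21, node-19, and node-48 — 4 of the 6.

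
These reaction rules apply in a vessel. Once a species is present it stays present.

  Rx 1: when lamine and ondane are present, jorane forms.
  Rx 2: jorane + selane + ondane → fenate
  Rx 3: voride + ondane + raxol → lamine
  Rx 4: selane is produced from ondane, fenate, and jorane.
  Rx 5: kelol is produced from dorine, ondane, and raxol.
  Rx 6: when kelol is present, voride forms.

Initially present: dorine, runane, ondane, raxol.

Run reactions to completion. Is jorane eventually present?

dorine, ondane, and raxol present → kelol forms (Rx 5).
kelol present → voride forms (Rx 6).
voride, ondane, and raxol present → lamine forms (Rx 3).
lamine and ondane present → jorane forms (Rx 1).

Yes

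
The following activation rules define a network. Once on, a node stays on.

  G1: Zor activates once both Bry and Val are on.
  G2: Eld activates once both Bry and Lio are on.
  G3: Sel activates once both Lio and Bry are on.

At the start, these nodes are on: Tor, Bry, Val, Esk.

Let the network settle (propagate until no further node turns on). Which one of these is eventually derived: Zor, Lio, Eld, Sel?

G1: Bry and Val on → Zor on.
Sel would need Lio and Bry (G3), but Lio never turns on. Eld would need Bry and Lio (G2), but Lio never turns on. No rule produces Lio, and it is not given.

Zor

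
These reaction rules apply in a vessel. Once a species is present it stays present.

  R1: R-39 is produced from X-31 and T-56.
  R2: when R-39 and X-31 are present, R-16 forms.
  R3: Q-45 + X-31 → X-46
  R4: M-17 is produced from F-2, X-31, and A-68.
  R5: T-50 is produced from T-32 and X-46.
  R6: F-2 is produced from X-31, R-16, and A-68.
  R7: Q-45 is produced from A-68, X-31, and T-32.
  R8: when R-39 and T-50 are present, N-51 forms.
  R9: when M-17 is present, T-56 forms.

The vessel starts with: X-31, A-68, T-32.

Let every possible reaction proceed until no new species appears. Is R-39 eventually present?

R-39 would need X-31 and T-56 (R1), but T-56 never forms.

No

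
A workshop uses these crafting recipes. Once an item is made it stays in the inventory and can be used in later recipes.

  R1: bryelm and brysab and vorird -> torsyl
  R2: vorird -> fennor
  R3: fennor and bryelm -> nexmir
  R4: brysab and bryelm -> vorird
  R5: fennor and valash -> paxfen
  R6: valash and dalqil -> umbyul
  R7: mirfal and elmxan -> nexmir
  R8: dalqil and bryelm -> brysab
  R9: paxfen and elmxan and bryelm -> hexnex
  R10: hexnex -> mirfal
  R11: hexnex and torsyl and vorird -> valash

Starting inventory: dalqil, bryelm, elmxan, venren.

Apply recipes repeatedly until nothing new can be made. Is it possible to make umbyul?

umbyul would need valash and dalqil (R6), but valash is never obtained.

No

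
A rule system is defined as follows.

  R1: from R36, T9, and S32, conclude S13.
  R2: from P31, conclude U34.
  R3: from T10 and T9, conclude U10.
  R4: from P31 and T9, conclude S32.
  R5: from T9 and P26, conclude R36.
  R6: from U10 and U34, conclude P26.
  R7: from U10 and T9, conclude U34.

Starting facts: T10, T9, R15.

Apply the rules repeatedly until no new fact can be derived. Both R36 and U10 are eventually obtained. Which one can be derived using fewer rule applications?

U10

U10: From T10 and T9, R3 gives U10. [1 rule application]
R36: From T10 and T9, R3 gives U10. From U10 and T9, R7 gives U34. U10 and U34 hold, so P26 follows (R6). T9 and P26 hold, so R36 follows (R5). [4 rule applications]
U10 needs fewer.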